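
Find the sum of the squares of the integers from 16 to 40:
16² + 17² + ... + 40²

Use ∑_{k=1}^{n} k² = n(n+1)(2n+1)/6, then subtract the first 15 terms.
∑_{k=1}^{40} k² = 40×41×81/6 = 22140
∑_{k=1}^{15} k² = 15×16×31/6 = 1240
∑_{k=16}^{40} k² = 22140 - 1240 = 20900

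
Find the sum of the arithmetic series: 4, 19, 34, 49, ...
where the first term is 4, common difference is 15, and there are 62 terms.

Sₙ = n/2 × (first + last)
Last term = a + (n-1)d = 4 + (62-1)×15 = 919
S_62 = 62/2 × (4 + 919)
S_62 = 62/2 × 923 = 28613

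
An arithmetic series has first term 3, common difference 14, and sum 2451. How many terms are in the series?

Using S = n/2 × [2a + (n-1)d]
2451 = n/2 × [2(3) + (n-1)(14)]
2451 = n/2 × [6 + 14n - 14]
4902 = n × [-8 + 14n]
14n² + (-8)n - 4902 = 0
Discriminant: Δ = (-8)² - 4(14)(-4902) = 64 + 274512 = 274576
√Δ = 524
n = [-(-8) + √Δ] / (2·14) = (8 + 524) / 28 = 532 / 28 = 19
(The negative root is discarded since n must be a positive integer.)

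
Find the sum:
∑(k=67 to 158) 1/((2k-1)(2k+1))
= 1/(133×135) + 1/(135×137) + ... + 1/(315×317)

Partial fractions: 1/((2k-1)(2k+1)) = (1/2)[1/(2k-1) - 1/(2k+1)]
The series telescopes:
= (1/2)[1/133 - 1/317]
= 92/42161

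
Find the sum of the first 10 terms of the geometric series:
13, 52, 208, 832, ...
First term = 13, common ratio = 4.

Sₙ = a(1 - rⁿ) / (1 - r)
S_10 = 13(1 - 4^10) / (1 - 4)
S_10 = 13(1 - 1048576) / (-3)
S_10 = 4543825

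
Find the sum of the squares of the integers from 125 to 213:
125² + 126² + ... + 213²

Use ∑_{k=1}^{n} k² = n(n+1)(2n+1)/6, then subtract the first 124 terms.
∑_{k=1}^{213} k² = 213×214×427/6 = 3243919
∑_{k=1}^{124} k² = 124×125×249/6 = 643250
∑_{k=125}^{213} k² = 3243919 - 643250 = 2600669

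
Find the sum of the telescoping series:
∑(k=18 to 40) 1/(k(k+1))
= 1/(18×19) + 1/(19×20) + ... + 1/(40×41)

Partial fractions: 1/(k(k+1)) = 1/k - 1/(k+1)
The series telescopes:
= (1/18 - 1/19) + (1/19 - 1/20) + ... + (1/40 - 1/41)
= 1/18 - 1/41
= 23/738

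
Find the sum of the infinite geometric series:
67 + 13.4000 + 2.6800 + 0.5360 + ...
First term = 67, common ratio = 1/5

For |r| < 1, S = a / (1 - r)
S = 67 / (1 - (1/5))
S = 67 / (4/5)
S = 335/4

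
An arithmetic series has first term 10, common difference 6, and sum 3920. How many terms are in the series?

Using S = n/2 × [2a + (n-1)d]
3920 = n/2 × [2(10) + (n-1)(6)]
3920 = n/2 × [20 + 6n - 6]
7840 = n × [14 + 6n]
6n² + (14)n - 7840 = 0
Discriminant: Δ = (14)² - 4(6)(-7840) = 196 + 188160 = 188356
√Δ = 434
n = [-(14) + √Δ] / (2·6) = (-14 + 434) / 12 = 420 / 12 = 35
(The negative root is discarded since n must be a positive integer.)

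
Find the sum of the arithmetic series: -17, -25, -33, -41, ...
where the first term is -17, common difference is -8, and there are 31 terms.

Sₙ = n/2 × (first + last)
Last term = a + (n-1)d = -17 + (31-1)×(-8) = -257
S_31 = 31/2 × (-17 + (-257))
S_31 = 31/2 × (-274) = -4247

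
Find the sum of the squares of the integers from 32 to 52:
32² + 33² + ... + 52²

Use ∑_{k=1}^{n} k² = n(n+1)(2n+1)/6, then subtract the first 31 terms.
∑_{k=1}^{52} k² = 52×53×105/6 = 48230
∑_{k=1}^{31} k² = 31×32×63/6 = 10416
∑_{k=32}^{52} k² = 48230 - 10416 = 37814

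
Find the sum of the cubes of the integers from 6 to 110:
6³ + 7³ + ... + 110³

Use ∑_{k=1}^{n} k³ = [n(n+1)/2]², then subtract the first 5 terms.
∑_{k=1}^{110} k³ = [110×111/2]² = 6105² = 37271025
∑_{k=1}^{5} k³ = [5×6/2]² = 15² = 225
∑_{k=6}^{110} k³ = 37271025 - 225 = 37270800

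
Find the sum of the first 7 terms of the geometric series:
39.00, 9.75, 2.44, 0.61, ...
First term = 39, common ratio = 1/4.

Sₙ = a(1 - rⁿ) / (1 - r)
S_7 = 39(1 - (1/4)^7) / (1 - (1/4))
S_7 = 39(1 - (1/16384)) / (3/4)
S_7 = 212979/4096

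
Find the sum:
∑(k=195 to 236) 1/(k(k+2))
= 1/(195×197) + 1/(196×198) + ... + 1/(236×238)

Partial fractions: 1/(k(k+2)) = (1/2)[1/k - 1/(k+2)]
Telescoping leaves the first two and last two terms:
= (1/2)[1/195 + 1/196 - 1/237 - 1/238]
= 92863/102658920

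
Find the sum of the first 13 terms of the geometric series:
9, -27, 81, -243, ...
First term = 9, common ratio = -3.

Sₙ = a(1 - rⁿ) / (1 - r)
S_13 = 9(1 - (-3)^13) / (1 - (-3))
S_13 = 9(1 - (-1594323)) / (4)
S_13 = 3587229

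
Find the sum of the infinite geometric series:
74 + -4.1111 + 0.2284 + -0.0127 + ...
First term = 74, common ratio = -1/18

For |r| < 1, S = a / (1 - r)
S = 74 / (1 - (-1/18))
S = 74 / (19/18)
S = 1332/19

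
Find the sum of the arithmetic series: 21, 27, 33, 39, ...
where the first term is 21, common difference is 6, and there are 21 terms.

Sₙ = n/2 × (first + last)
Last term = a + (n-1)d = 21 + (21-1)×6 = 141
S_21 = 21/2 × (21 + 141)
S_21 = 21/2 × 162 = 1701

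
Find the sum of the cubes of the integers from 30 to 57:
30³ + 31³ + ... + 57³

Use ∑_{k=1}^{n} k³ = [n(n+1)/2]², then subtract the first 29 terms.
∑_{k=1}^{57} k³ = [57×58/2]² = 1653² = 2732409
∑_{k=1}^{29} k³ = [29×30/2]² = 435² = 189225
∑_{k=30}^{57} k³ = 2732409 - 189225 = 2543184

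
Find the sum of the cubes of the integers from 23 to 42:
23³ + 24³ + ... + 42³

Use ∑_{k=1}^{n} k³ = [n(n+1)/2]², then subtract the first 22 terms.
∑_{k=1}^{42} k³ = [42×43/2]² = 903² = 815409
∑_{k=1}^{22} k³ = [22×23/2]² = 253² = 64009
∑_{k=23}^{42} k³ = 815409 - 64009 = 751400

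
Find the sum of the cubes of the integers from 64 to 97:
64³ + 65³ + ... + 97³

Use ∑_{k=1}^{n} k³ = [n(n+1)/2]², then subtract the first 63 terms.
∑_{k=1}^{97} k³ = [97×98/2]² = 4753² = 22591009
∑_{k=1}^{63} k³ = [63×64/2]² = 2016² = 4064256
∑_{k=64}^{97} k³ = 22591009 - 4064256 = 18526753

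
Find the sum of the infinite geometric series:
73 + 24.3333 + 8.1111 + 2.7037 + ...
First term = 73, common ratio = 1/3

For |r| < 1, S = a / (1 - r)
S = 73 / (1 - (1/3))
S = 73 / (2/3)
S = 219/2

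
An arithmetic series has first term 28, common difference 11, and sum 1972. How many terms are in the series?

Using S = n/2 × [2a + (n-1)d]
1972 = n/2 × [2(28) + (n-1)(11)]
1972 = n/2 × [56 + 11n - 11]
3944 = n × [45 + 11n]
11n² + (45)n - 3944 = 0
Discriminant: Δ = (45)² - 4(11)(-3944) = 2025 + 173536 = 175561
√Δ = 419
n = [-(45) + √Δ] / (2·11) = (-45 + 419) / 22 = 374 / 22 = 17
(The negative root is discarded since n must be a positive integer.)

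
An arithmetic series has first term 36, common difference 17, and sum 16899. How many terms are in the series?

Using S = n/2 × [2a + (n-1)d]
16899 = n/2 × [2(36) + (n-1)(17)]
16899 = n/2 × [72 + 17n - 17]
33798 = n × [55 + 17n]
17n² + (55)n - 33798 = 0
Discriminant: Δ = (55)² - 4(17)(-33798) = 3025 + 2298264 = 2301289
√Δ = 1517
n = [-(55) + √Δ] / (2·17) = (-55 + 1517) / 34 = 1462 / 34 = 43
(The negative root is discarded since n must be a positive integer.)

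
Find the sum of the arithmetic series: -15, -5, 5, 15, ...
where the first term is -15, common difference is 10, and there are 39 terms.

Sₙ = n/2 × (first + last)
Last term = a + (n-1)d = -15 + (39-1)×10 = 365
S_39 = 39/2 × (-15 + 365)
S_39 = 39/2 × 350 = 6825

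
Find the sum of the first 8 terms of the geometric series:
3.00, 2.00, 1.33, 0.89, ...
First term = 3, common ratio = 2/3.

Sₙ = a(1 - rⁿ) / (1 - r)
S_8 = 3(1 - (2/3)^8) / (1 - (2/3))
S_8 = 3(1 - (256/6561)) / (1/3)
S_8 = 6305/729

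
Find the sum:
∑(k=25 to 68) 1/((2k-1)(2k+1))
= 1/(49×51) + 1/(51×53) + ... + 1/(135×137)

Partial fractions: 1/((2k-1)(2k+1)) = (1/2)[1/(2k-1) - 1/(2k+1)]
The series telescopes:
= (1/2)[1/49 - 1/137]
= 44/6713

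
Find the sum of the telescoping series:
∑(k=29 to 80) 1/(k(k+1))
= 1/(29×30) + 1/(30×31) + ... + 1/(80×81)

Partial fractions: 1/(k(k+1)) = 1/k - 1/(k+1)
The series telescopes:
= (1/29 - 1/30) + (1/30 - 1/31) + ... + (1/80 - 1/81)
= 1/29 - 1/81
= 52/2349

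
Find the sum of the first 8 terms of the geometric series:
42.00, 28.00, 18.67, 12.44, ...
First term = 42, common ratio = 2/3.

Sₙ = a(1 - rⁿ) / (1 - r)
S_8 = 42(1 - (2/3)^8) / (1 - (2/3))
S_8 = 42(1 - (256/6561)) / (1/3)
S_8 = 88270/729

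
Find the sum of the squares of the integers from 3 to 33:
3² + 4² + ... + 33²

Use ∑_{k=1}^{n} k² = n(n+1)(2n+1)/6, then subtract the first 2 terms.
∑_{k=1}^{33} k² = 33×34×67/6 = 12529
∑_{k=1}^{2} k² = 2×3×5/6 = 5
∑_{k=3}^{33} k² = 12529 - 5 = 12524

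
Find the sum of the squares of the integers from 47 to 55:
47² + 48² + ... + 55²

Use ∑_{k=1}^{n} k² = n(n+1)(2n+1)/6, then subtract the first 46 terms.
∑_{k=1}^{55} k² = 55×56×111/6 = 56980
∑_{k=1}^{46} k² = 46×47×93/6 = 33511
∑_{k=47}^{55} k² = 56980 - 33511 = 23469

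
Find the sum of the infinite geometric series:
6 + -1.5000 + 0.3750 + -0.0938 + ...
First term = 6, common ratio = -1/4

For |r| < 1, S = a / (1 - r)
S = 6 / (1 - (-1/4))
S = 6 / (5/4)
S = 24/5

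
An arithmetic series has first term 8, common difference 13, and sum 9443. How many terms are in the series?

Using S = n/2 × [2a + (n-1)d]
9443 = n/2 × [2(8) + (n-1)(13)]
9443 = n/2 × [16 + 13n - 13]
18886 = n × [3 + 13n]
13n² + (3)n - 18886 = 0
Discriminant: Δ = (3)² - 4(13)(-18886) = 9 + 982072 = 982081
√Δ = 991
n = [-(3) + √Δ] / (2·13) = (-3 + 991) / 26 = 988 / 26 = 38
(The negative root is discarded since n must be a positive integer.)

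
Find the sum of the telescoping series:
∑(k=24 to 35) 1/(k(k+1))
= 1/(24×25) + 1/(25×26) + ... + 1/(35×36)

Partial fractions: 1/(k(k+1)) = 1/k - 1/(k+1)
The series telescopes:
= (1/24 - 1/25) + (1/25 - 1/26) + ... + (1/35 - 1/36)
= 1/24 - 1/36
= 1/72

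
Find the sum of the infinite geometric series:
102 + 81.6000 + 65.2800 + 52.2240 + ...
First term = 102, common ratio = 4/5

For |r| < 1, S = a / (1 - r)
S = 102 / (1 - (4/5))
S = 102 / (1/5)
S = 510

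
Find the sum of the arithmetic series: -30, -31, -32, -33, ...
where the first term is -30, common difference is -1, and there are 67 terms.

Sₙ = n/2 × (first + last)
Last term = a + (n-1)d = -30 + (67-1)×(-1) = -96
S_67 = 67/2 × (-30 + (-96))
S_67 = 67/2 × (-126) = -4221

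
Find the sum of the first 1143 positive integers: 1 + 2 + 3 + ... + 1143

Formula: ∑k = n(n+1)/2
= 1143×1144/2
= 1307592/2
= 653796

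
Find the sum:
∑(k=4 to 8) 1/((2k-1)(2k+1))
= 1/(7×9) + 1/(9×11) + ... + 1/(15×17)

Partial fractions: 1/((2k-1)(2k+1)) = (1/2)[1/(2k-1) - 1/(2k+1)]
The series telescopes:
= (1/2)[1/7 - 1/17]
= 5/119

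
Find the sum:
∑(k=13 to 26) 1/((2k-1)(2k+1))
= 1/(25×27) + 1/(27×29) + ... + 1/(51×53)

Partial fractions: 1/((2k-1)(2k+1)) = (1/2)[1/(2k-1) - 1/(2k+1)]
The series telescopes:
= (1/2)[1/25 - 1/53]
= 14/1325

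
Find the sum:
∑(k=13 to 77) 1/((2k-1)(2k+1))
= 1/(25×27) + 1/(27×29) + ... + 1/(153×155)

Partial fractions: 1/((2k-1)(2k+1)) = (1/2)[1/(2k-1) - 1/(2k+1)]
The series telescopes:
= (1/2)[1/25 - 1/155]
= 13/775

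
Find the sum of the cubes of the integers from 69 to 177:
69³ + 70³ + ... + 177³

Use ∑_{k=1}^{n} k³ = [n(n+1)/2]², then subtract the first 68 terms.
∑_{k=1}^{177} k³ = [177×178/2]² = 15753² = 248157009
∑_{k=1}^{68} k³ = [68×69/2]² = 2346² = 5503716
∑_{k=69}^{177} k³ = 248157009 - 5503716 = 242653293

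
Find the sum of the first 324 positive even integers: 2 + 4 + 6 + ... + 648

Sum of first n even numbers = n(n+1)
= 324×325
= 105300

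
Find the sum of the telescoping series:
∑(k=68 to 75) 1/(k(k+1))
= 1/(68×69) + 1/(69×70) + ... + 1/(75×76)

Partial fractions: 1/(k(k+1)) = 1/k - 1/(k+1)
The series telescopes:
= (1/68 - 1/69) + (1/69 - 1/70) + ... + (1/75 - 1/76)
= 1/68 - 1/76
= 1/646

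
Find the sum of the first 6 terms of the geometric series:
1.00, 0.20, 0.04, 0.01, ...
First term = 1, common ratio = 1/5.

Sₙ = a(1 - rⁿ) / (1 - r)
S_6 = 1(1 - (1/5)^6) / (1 - (1/5))
S_6 = 1(1 - (1/15625)) / (4/5)
S_6 = 3906/3125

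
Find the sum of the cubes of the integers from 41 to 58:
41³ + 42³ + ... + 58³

Use ∑_{k=1}^{n} k³ = [n(n+1)/2]², then subtract the first 40 terms.
∑_{k=1}^{58} k³ = [58×59/2]² = 1711² = 2927521
∑_{k=1}^{40} k³ = [40×41/2]² = 820² = 672400
∑_{k=41}^{58} k³ = 2927521 - 672400 = 2255121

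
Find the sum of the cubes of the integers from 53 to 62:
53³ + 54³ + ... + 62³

Use ∑_{k=1}^{n} k³ = [n(n+1)/2]², then subtract the first 52 terms.
∑_{k=1}^{62} k³ = [62×63/2]² = 1953² = 3814209
∑_{k=1}^{52} k³ = [52×53/2]² = 1378² = 1898884
∑_{k=53}^{62} k³ = 3814209 - 1898884 = 1915325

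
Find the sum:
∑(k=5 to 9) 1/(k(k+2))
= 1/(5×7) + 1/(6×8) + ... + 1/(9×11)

Partial fractions: 1/(k(k+2)) = (1/2)[1/k - 1/(k+2)]
Telescoping leaves the first two and last two terms:
= (1/2)[1/5 + 1/6 - 1/10 - 1/11]
= 29/330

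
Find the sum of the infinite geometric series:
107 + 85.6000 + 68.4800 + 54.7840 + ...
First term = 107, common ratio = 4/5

For |r| < 1, S = a / (1 - r)
S = 107 / (1 - (4/5))
S = 107 / (1/5)
S = 535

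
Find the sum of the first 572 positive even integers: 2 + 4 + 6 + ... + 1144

Sum of first n even numbers = n(n+1)
= 572×573
= 327756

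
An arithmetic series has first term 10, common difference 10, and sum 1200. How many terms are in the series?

Using S = n/2 × [2a + (n-1)d]
1200 = n/2 × [2(10) + (n-1)(10)]
1200 = n/2 × [20 + 10n - 10]
2400 = n × [10 + 10n]
10n² + (10)n - 2400 = 0
Discriminant: Δ = (10)² - 4(10)(-2400) = 100 + 96000 = 96100
√Δ = 310
n = [-(10) + √Δ] / (2·10) = (-10 + 310) / 20 = 300 / 20 = 15
(The negative root is discarded since n must be a positive integer.)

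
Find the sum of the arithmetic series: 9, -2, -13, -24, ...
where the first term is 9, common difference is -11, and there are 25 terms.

Sₙ = n/2 × (first + last)
Last term = a + (n-1)d = 9 + (25-1)×(-11) = -255
S_25 = 25/2 × (9 + (-255))
S_25 = 25/2 × (-246) = -3075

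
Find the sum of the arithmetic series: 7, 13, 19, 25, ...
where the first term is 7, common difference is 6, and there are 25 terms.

Sₙ = n/2 × (first + last)
Last term = a + (n-1)d = 7 + (25-1)×6 = 151
S_25 = 25/2 × (7 + 151)
S_25 = 25/2 × 158 = 1975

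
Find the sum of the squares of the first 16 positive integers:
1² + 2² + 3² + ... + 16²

Formula: ∑k² = n(n+1)(2n+1)/6
= 16×17×33/6
= 8976/6
= 1496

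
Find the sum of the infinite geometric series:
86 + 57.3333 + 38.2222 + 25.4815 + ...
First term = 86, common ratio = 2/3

For |r| < 1, S = a / (1 - r)
S = 86 / (1 - (2/3))
S = 86 / (1/3)
S = 258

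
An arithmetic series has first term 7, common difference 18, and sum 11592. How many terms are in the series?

Using S = n/2 × [2a + (n-1)d]
11592 = n/2 × [2(7) + (n-1)(18)]
11592 = n/2 × [14 + 18n - 18]
23184 = n × [-4 + 18n]
18n² + (-4)n - 23184 = 0
Discriminant: Δ = (-4)² - 4(18)(-23184) = 16 + 1669248 = 1669264
√Δ = 1292
n = [-(-4) + √Δ] / (2·18) = (4 + 1292) / 36 = 1296 / 36 = 36
(The negative root is discarded since n must be a positive integer.)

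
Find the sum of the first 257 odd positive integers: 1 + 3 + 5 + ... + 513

Sum of first n odd numbers = n²
= 257²
= 66049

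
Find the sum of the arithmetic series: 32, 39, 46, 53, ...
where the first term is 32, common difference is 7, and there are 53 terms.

Sₙ = n/2 × (first + last)
Last term = a + (n-1)d = 32 + (53-1)×7 = 396
S_53 = 53/2 × (32 + 396)
S_53 = 53/2 × 428 = 11342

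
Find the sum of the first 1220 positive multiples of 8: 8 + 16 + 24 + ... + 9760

Factor out 8: = 8(1 + 2 + ... + 1220) = 8 × n(n+1)/2
= 8 × 1220×1221/2
= 8 × 744810
= 5958480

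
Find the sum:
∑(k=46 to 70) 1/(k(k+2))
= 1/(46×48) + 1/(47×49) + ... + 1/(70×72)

Partial fractions: 1/(k(k+2)) = (1/2)[1/k - 1/(k+2)]
Telescoping leaves the first two and last two terms:
= (1/2)[1/46 + 1/47 - 1/71 - 1/72]
= 83125/11052144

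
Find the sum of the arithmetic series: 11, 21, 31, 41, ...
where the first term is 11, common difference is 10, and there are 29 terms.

Sₙ = n/2 × (first + last)
Last term = a + (n-1)d = 11 + (29-1)×10 = 291
S_29 = 29/2 × (11 + 291)
S_29 = 29/2 × 302 = 4379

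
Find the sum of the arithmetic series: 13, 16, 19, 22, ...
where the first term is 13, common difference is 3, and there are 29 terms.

Sₙ = n/2 × (first + last)
Last term = a + (n-1)d = 13 + (29-1)×3 = 97
S_29 = 29/2 × (13 + 97)
S_29 = 29/2 × 110 = 1595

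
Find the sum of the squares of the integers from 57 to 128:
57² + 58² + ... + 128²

Use ∑_{k=1}^{n} k² = n(n+1)(2n+1)/6, then subtract the first 56 terms.
∑_{k=1}^{128} k² = 128×129×257/6 = 707264
∑_{k=1}^{56} k² = 56×57×113/6 = 60116
∑_{k=57}^{128} k² = 707264 - 60116 = 647148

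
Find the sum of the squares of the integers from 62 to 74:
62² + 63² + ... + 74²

Use ∑_{k=1}^{n} k² = n(n+1)(2n+1)/6, then subtract the first 61 terms.
∑_{k=1}^{74} k² = 74×75×149/6 = 137825
∑_{k=1}^{61} k² = 61×62×123/6 = 77531
∑_{k=62}^{74} k² = 137825 - 77531 = 60294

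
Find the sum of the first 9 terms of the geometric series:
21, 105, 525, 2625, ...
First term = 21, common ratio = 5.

Sₙ = a(1 - rⁿ) / (1 - r)
S_9 = 21(1 - 5^9) / (1 - 5)
S_9 = 21(1 - 1953125) / (-4)
S_9 = 10253901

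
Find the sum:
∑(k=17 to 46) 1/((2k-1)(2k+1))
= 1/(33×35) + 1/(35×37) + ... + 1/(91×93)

Partial fractions: 1/((2k-1)(2k+1)) = (1/2)[1/(2k-1) - 1/(2k+1)]
The series telescopes:
= (1/2)[1/33 - 1/93]
= 10/1023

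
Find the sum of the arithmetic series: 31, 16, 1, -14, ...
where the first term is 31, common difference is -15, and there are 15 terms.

Sₙ = n/2 × (first + last)
Last term = a + (n-1)d = 31 + (15-1)×(-15) = -179
S_15 = 15/2 × (31 + (-179))
S_15 = 15/2 × (-148) = -1110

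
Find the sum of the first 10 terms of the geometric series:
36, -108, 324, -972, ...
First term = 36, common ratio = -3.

Sₙ = a(1 - rⁿ) / (1 - r)
S_10 = 36(1 - (-3)^10) / (1 - (-3))
S_10 = 36(1 - 59049) / (4)
S_10 = -531432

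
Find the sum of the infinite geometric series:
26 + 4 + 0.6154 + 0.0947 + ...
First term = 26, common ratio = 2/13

For |r| < 1, S = a / (1 - r)
S = 26 / (1 - (2/13))
S = 26 / (11/13)
S = 338/11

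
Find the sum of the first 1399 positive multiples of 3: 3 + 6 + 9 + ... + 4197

Factor out 3: = 3(1 + 2 + ... + 1399) = 3 × n(n+1)/2
= 3 × 1399×1400/2
= 3 × 979300
= 2937900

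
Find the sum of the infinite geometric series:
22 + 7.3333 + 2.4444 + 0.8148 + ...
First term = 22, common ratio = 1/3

For |r| < 1, S = a / (1 - r)
S = 22 / (1 - (1/3))
S = 22 / (2/3)
S = 33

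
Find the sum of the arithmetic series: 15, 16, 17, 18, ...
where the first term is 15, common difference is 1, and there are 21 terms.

Sₙ = n/2 × (first + last)
Last term = a + (n-1)d = 15 + (21-1)×1 = 35
S_21 = 21/2 × (15 + 35)
S_21 = 21/2 × 50 = 525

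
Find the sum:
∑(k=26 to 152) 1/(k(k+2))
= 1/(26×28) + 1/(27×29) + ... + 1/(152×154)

Partial fractions: 1/(k(k+2)) = (1/2)[1/k - 1/(k+2)]
Telescoping leaves the first two and last two terms:
= (1/2)[1/26 + 1/27 - 1/153 - 1/154]
= 14351/459459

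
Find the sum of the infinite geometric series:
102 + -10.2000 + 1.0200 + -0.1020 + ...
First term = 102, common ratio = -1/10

For |r| < 1, S = a / (1 - r)
S = 102 / (1 - (-1/10))
S = 102 / (11/10)
S = 1020/11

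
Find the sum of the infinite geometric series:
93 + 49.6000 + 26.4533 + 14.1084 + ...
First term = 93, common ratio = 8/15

For |r| < 1, S = a / (1 - r)
S = 93 / (1 - (8/15))
S = 93 / (7/15)
S = 1395/7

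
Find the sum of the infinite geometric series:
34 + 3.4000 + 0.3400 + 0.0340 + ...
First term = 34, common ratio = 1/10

For |r| < 1, S = a / (1 - r)
S = 34 / (1 - (1/10))
S = 34 / (9/10)
S = 340/9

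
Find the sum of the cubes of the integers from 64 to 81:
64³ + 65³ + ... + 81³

Use ∑_{k=1}^{n} k³ = [n(n+1)/2]², then subtract the first 63 terms.
∑_{k=1}^{81} k³ = [81×82/2]² = 3321² = 11029041
∑_{k=1}^{63} k³ = [63×64/2]² = 2016² = 4064256
∑_{k=64}^{81} k³ = 11029041 - 4064256 = 6964785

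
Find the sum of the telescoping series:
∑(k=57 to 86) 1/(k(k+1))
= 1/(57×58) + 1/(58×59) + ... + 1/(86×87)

Partial fractions: 1/(k(k+1)) = 1/k - 1/(k+1)
The series telescopes:
= (1/57 - 1/58) + (1/58 - 1/59) + ... + (1/86 - 1/87)
= 1/57 - 1/87
= 10/1653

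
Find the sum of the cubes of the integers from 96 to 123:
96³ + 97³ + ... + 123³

Use ∑_{k=1}^{n} k³ = [n(n+1)/2]², then subtract the first 95 terms.
∑_{k=1}^{123} k³ = [123×124/2]² = 7626² = 58155876
∑_{k=1}^{95} k³ = [95×96/2]² = 4560² = 20793600
∑_{k=96}^{123} k³ = 58155876 - 20793600 = 37362276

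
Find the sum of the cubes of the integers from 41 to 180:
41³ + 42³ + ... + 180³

Use ∑_{k=1}^{n} k³ = [n(n+1)/2]², then subtract the first 40 terms.
∑_{k=1}^{180} k³ = [180×181/2]² = 16290² = 265364100
∑_{k=1}^{40} k³ = [40×41/2]² = 820² = 672400
∑_{k=41}^{180} k³ = 265364100 - 672400 = 264691700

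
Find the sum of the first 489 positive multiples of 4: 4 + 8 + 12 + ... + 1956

Factor out 4: = 4(1 + 2 + ... + 489) = 4 × n(n+1)/2
= 4 × 489×490/2
= 4 × 119805
= 479220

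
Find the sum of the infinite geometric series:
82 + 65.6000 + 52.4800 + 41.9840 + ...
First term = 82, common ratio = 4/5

For |r| < 1, S = a / (1 - r)
S = 82 / (1 - (4/5))
S = 82 / (1/5)
S = 410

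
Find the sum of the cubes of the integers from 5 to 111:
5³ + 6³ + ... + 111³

Use ∑_{k=1}^{n} k³ = [n(n+1)/2]², then subtract the first 4 terms.
∑_{k=1}^{111} k³ = [111×112/2]² = 6216² = 38638656
∑_{k=1}^{4} k³ = [4×5/2]² = 10² = 100
∑_{k=5}^{111} k³ = 38638656 - 100 = 38638556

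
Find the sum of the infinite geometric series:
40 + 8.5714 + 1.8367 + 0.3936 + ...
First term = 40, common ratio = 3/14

For |r| < 1, S = a / (1 - r)
S = 40 / (1 - (3/14))
S = 40 / (11/14)
S = 560/11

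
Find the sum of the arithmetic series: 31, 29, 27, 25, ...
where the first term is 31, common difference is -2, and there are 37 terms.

Sₙ = n/2 × (first + last)
Last term = a + (n-1)d = 31 + (37-1)×(-2) = -41
S_37 = 37/2 × (31 + (-41))
S_37 = 37/2 × (-10) = -185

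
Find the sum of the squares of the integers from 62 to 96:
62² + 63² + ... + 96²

Use ∑_{k=1}^{n} k² = n(n+1)(2n+1)/6, then subtract the first 61 terms.
∑_{k=1}^{96} k² = 96×97×193/6 = 299536
∑_{k=1}^{61} k² = 61×62×123/6 = 77531
∑_{k=62}^{96} k² = 299536 - 77531 = 222005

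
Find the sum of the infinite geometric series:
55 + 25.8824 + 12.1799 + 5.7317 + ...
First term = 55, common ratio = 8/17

For |r| < 1, S = a / (1 - r)
S = 55 / (1 - (8/17))
S = 55 / (9/17)
S = 935/9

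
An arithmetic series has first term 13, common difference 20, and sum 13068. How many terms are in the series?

Using S = n/2 × [2a + (n-1)d]
13068 = n/2 × [2(13) + (n-1)(20)]
13068 = n/2 × [26 + 20n - 20]
26136 = n × [6 + 20n]
20n² + (6)n - 26136 = 0
Discriminant: Δ = (6)² - 4(20)(-26136) = 36 + 2090880 = 2090916
√Δ = 1446
n = [-(6) + √Δ] / (2·20) = (-6 + 1446) / 40 = 1440 / 40 = 36
(The negative root is discarded since n must be a positive integer.)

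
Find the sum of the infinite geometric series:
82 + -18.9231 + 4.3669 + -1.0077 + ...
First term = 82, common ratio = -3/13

For |r| < 1, S = a / (1 - r)
S = 82 / (1 - (-3/13))
S = 82 / (16/13)
S = 533/8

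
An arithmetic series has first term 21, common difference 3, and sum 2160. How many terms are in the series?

Using S = n/2 × [2a + (n-1)d]
2160 = n/2 × [2(21) + (n-1)(3)]
2160 = n/2 × [42 + 3n - 3]
4320 = n × [39 + 3n]
3n² + (39)n - 4320 = 0
Discriminant: Δ = (39)² - 4(3)(-4320) = 1521 + 51840 = 53361
√Δ = 231
n = [-(39) + √Δ] / (2·3) = (-39 + 231) / 6 = 192 / 6 = 32
(The negative root is discarded since n must be a positive integer.)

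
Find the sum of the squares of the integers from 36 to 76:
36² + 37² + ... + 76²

Use ∑_{k=1}^{n} k² = n(n+1)(2n+1)/6, then subtract the first 35 terms.
∑_{k=1}^{76} k² = 76×77×153/6 = 149226
∑_{k=1}^{35} k² = 35×36×71/6 = 14910
∑_{k=36}^{76} k² = 149226 - 14910 = 134316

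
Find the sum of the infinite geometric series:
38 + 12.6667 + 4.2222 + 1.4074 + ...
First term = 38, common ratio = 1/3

For |r| < 1, S = a / (1 - r)
S = 38 / (1 - (1/3))
S = 38 / (2/3)
S = 57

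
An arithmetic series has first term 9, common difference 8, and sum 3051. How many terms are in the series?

Using S = n/2 × [2a + (n-1)d]
3051 = n/2 × [2(9) + (n-1)(8)]
3051 = n/2 × [18 + 8n - 8]
6102 = n × [10 + 8n]
8n² + (10)n - 6102 = 0
Discriminant: Δ = (10)² - 4(8)(-6102) = 100 + 195264 = 195364
√Δ = 442
n = [-(10) + √Δ] / (2·8) = (-10 + 442) / 16 = 432 / 16 = 27
(The negative root is discarded since n must be a positive integer.)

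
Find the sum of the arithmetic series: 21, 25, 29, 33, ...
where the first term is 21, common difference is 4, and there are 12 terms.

Sₙ = n/2 × (first + last)
Last term = a + (n-1)d = 21 + (12-1)×4 = 65
S_12 = 12/2 × (21 + 65)
S_12 = 12/2 × 86 = 516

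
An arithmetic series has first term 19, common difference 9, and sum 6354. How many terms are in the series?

Using S = n/2 × [2a + (n-1)d]
6354 = n/2 × [2(19) + (n-1)(9)]
6354 = n/2 × [38 + 9n - 9]
12708 = n × [29 + 9n]
9n² + (29)n - 12708 = 0
Discriminant: Δ = (29)² - 4(9)(-12708) = 841 + 457488 = 458329
√Δ = 677
n = [-(29) + √Δ] / (2·9) = (-29 + 677) / 18 = 648 / 18 = 36
(The negative root is discarded since n must be a positive integer.)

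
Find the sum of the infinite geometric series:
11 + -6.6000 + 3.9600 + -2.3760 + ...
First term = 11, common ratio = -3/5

For |r| < 1, S = a / (1 - r)
S = 11 / (1 - (-3/5))
S = 11 / (8/5)
S = 55/8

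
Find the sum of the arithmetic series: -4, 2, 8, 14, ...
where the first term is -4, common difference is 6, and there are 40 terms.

Sₙ = n/2 × (first + last)
Last term = a + (n-1)d = -4 + (40-1)×6 = 230
S_40 = 40/2 × (-4 + 230)
S_40 = 40/2 × 226 = 4520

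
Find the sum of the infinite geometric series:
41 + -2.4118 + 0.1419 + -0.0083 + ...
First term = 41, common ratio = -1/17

For |r| < 1, S = a / (1 - r)
S = 41 / (1 - (-1/17))
S = 41 / (18/17)
S = 697/18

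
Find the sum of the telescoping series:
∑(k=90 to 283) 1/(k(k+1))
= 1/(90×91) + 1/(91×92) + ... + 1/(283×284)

Partial fractions: 1/(k(k+1)) = 1/k - 1/(k+1)
The series telescopes:
= (1/90 - 1/91) + (1/91 - 1/92) + ... + (1/283 - 1/284)
= 1/90 - 1/284
= 97/12780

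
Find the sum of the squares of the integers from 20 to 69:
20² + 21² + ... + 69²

Use ∑_{k=1}^{n} k² = n(n+1)(2n+1)/6, then subtract the first 19 terms.
∑_{k=1}^{69} k² = 69×70×139/6 = 111895
∑_{k=1}^{19} k² = 19×20×39/6 = 2470
∑_{k=20}^{69} k² = 111895 - 2470 = 109425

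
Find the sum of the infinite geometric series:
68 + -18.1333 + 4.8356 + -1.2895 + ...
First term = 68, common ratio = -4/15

For |r| < 1, S = a / (1 - r)
S = 68 / (1 - (-4/15))
S = 68 / (19/15)
S = 1020/19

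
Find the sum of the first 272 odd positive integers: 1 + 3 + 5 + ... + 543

Sum of first n odd numbers = n²
= 272²
= 73984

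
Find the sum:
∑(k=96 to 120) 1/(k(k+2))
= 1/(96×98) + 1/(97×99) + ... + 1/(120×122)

Partial fractions: 1/(k(k+2)) = (1/2)[1/k - 1/(k+2)]
Telescoping leaves the first two and last two terms:
= (1/2)[1/96 + 1/97 - 1/121 - 1/122]
= 293125/137463744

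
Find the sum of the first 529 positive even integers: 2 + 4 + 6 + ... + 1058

Sum of first n even numbers = n(n+1)
= 529×530
= 280370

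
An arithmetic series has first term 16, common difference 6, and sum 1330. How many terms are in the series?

Using S = n/2 × [2a + (n-1)d]
1330 = n/2 × [2(16) + (n-1)(6)]
1330 = n/2 × [32 + 6n - 6]
2660 = n × [26 + 6n]
6n² + (26)n - 2660 = 0
Discriminant: Δ = (26)² - 4(6)(-2660) = 676 + 63840 = 64516
√Δ = 254
n = [-(26) + √Δ] / (2·6) = (-26 + 254) / 12 = 228 / 12 = 19
(The negative root is discarded since n must be a positive integer.)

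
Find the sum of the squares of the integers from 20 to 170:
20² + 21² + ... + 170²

Use ∑_{k=1}^{n} k² = n(n+1)(2n+1)/6, then subtract the first 19 terms.
∑_{k=1}^{170} k² = 170×171×341/6 = 1652145
∑_{k=1}^{19} k² = 19×20×39/6 = 2470
∑_{k=20}^{170} k² = 1652145 - 2470 = 1649675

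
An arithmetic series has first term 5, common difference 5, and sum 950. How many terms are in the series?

Using S = n/2 × [2a + (n-1)d]
950 = n/2 × [2(5) + (n-1)(5)]
950 = n/2 × [10 + 5n - 5]
1900 = n × [5 + 5n]
5n² + (5)n - 1900 = 0
Discriminant: Δ = (5)² - 4(5)(-1900) = 25 + 38000 = 38025
√Δ = 195
n = [-(5) + √Δ] / (2·5) = (-5 + 195) / 10 = 190 / 10 = 19
(The negative root is discarded since n must be a positive integer.)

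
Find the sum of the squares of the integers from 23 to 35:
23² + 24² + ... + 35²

Use ∑_{k=1}^{n} k² = n(n+1)(2n+1)/6, then subtract the first 22 terms.
∑_{k=1}^{35} k² = 35×36×71/6 = 14910
∑_{k=1}^{22} k² = 22×23×45/6 = 3795
∑_{k=23}^{35} k² = 14910 - 3795 = 11115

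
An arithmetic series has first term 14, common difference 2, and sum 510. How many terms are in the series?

Using S = n/2 × [2a + (n-1)d]
510 = n/2 × [2(14) + (n-1)(2)]
510 = n/2 × [28 + 2n - 2]
1020 = n × [26 + 2n]
2n² + (26)n - 1020 = 0
Discriminant: Δ = (26)² - 4(2)(-1020) = 676 + 8160 = 8836
√Δ = 94
n = [-(26) + √Δ] / (2·2) = (-26 + 94) / 4 = 68 / 4 = 17
(The negative root is discarded since n must be a positive integer.)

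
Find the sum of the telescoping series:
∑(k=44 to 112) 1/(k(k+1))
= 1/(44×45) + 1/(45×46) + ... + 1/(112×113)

Partial fractions: 1/(k(k+1)) = 1/k - 1/(k+1)
The series telescopes:
= (1/44 - 1/45) + (1/45 - 1/46) + ... + (1/112 - 1/113)
= 1/44 - 1/113
= 69/4972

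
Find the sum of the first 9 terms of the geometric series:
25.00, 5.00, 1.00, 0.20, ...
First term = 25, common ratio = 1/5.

Sₙ = a(1 - rⁿ) / (1 - r)
S_9 = 25(1 - (1/5)^9) / (1 - (1/5))
S_9 = 25(1 - (1/1953125)) / (4/5)
S_9 = 488281/15625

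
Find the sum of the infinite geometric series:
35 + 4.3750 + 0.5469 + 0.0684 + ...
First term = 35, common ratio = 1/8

For |r| < 1, S = a / (1 - r)
S = 35 / (1 - (1/8))
S = 35 / (7/8)
S = 40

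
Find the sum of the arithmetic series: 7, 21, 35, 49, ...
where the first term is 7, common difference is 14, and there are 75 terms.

Sₙ = n/2 × (first + last)
Last term = a + (n-1)d = 7 + (75-1)×14 = 1043
S_75 = 75/2 × (7 + 1043)
S_75 = 75/2 × 1050 = 39375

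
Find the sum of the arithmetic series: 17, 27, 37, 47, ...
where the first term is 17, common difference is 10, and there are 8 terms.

Sₙ = n/2 × (first + last)
Last term = a + (n-1)d = 17 + (8-1)×10 = 87
S_8 = 8/2 × (17 + 87)
S_8 = 8/2 × 104 = 416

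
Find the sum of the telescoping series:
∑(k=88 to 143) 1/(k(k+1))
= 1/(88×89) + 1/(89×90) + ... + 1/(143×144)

Partial fractions: 1/(k(k+1)) = 1/k - 1/(k+1)
The series telescopes:
= (1/88 - 1/89) + (1/89 - 1/90) + ... + (1/143 - 1/144)
= 1/88 - 1/144
= 7/1584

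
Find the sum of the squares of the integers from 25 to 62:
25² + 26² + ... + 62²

Use ∑_{k=1}^{n} k² = n(n+1)(2n+1)/6, then subtract the first 24 terms.
∑_{k=1}^{62} k² = 62×63×125/6 = 81375
∑_{k=1}^{24} k² = 24×25×49/6 = 4900
∑_{k=25}^{62} k² = 81375 - 4900 = 76475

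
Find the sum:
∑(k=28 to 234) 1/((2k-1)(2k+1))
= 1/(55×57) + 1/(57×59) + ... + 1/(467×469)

Partial fractions: 1/((2k-1)(2k+1)) = (1/2)[1/(2k-1) - 1/(2k+1)]
The series telescopes:
= (1/2)[1/55 - 1/469]
= 207/25795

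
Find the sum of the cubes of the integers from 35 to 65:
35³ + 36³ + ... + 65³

Use ∑_{k=1}^{n} k³ = [n(n+1)/2]², then subtract the first 34 terms.
∑_{k=1}^{65} k³ = [65×66/2]² = 2145² = 4601025
∑_{k=1}^{34} k³ = [34×35/2]² = 595² = 354025
∑_{k=35}^{65} k³ = 4601025 - 354025 = 4247000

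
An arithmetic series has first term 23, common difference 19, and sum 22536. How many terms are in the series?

Using S = n/2 × [2a + (n-1)d]
22536 = n/2 × [2(23) + (n-1)(19)]
22536 = n/2 × [46 + 19n - 19]
45072 = n × [27 + 19n]
19n² + (27)n - 45072 = 0
Discriminant: Δ = (27)² - 4(19)(-45072) = 729 + 3425472 = 3426201
√Δ = 1851
n = [-(27) + √Δ] / (2·19) = (-27 + 1851) / 38 = 1824 / 38 = 48
(The negative root is discarded since n must be a positive integer.)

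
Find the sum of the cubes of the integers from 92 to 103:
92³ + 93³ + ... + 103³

Use ∑_{k=1}^{n} k³ = [n(n+1)/2]², then subtract the first 91 terms.
∑_{k=1}^{103} k³ = [103×104/2]² = 5356² = 28686736
∑_{k=1}^{91} k³ = [91×92/2]² = 4186² = 17522596
∑_{k=92}^{103} k³ = 28686736 - 17522596 = 11164140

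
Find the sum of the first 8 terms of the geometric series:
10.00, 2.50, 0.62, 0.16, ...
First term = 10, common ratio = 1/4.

Sₙ = a(1 - rⁿ) / (1 - r)
S_8 = 10(1 - (1/4)^8) / (1 - (1/4))
S_8 = 10(1 - (1/65536)) / (3/4)
S_8 = 109225/8192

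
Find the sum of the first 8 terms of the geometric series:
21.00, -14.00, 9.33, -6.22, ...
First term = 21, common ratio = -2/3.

Sₙ = a(1 - rⁿ) / (1 - r)
S_8 = 21(1 - (-2/3)^8) / (1 - (-2/3))
S_8 = 21(1 - (256/6561)) / (5/3)
S_8 = 8827/729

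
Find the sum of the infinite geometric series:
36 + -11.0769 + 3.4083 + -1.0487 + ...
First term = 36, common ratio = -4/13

For |r| < 1, S = a / (1 - r)
S = 36 / (1 - (-4/13))
S = 36 / (17/13)
S = 468/17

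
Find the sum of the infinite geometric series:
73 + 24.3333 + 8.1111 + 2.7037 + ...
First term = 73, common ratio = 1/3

For |r| < 1, S = a / (1 - r)
S = 73 / (1 - (1/3))
S = 73 / (2/3)
S = 219/2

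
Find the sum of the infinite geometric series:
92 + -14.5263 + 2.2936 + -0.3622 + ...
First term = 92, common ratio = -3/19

For |r| < 1, S = a / (1 - r)
S = 92 / (1 - (-3/19))
S = 92 / (22/19)
S = 874/11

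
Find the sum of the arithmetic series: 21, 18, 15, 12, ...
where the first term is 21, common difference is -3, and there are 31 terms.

Sₙ = n/2 × (first + last)
Last term = a + (n-1)d = 21 + (31-1)×(-3) = -69
S_31 = 31/2 × (21 + (-69))
S_31 = 31/2 × (-48) = -744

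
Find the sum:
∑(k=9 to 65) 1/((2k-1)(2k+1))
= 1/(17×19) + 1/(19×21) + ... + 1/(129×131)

Partial fractions: 1/((2k-1)(2k+1)) = (1/2)[1/(2k-1) - 1/(2k+1)]
The series telescopes:
= (1/2)[1/17 - 1/131]
= 57/2227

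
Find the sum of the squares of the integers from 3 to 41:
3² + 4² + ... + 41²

Use ∑_{k=1}^{n} k² = n(n+1)(2n+1)/6, then subtract the first 2 terms.
∑_{k=1}^{41} k² = 41×42×83/6 = 23821
∑_{k=1}^{2} k² = 2×3×5/6 = 5
∑_{k=3}^{41} k² = 23821 - 5 = 23816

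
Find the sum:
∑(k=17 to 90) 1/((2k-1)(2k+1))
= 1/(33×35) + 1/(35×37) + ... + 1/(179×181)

Partial fractions: 1/((2k-1)(2k+1)) = (1/2)[1/(2k-1) - 1/(2k+1)]
The series telescopes:
= (1/2)[1/33 - 1/181]
= 74/5973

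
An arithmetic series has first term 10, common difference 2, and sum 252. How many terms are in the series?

Using S = n/2 × [2a + (n-1)d]
252 = n/2 × [2(10) + (n-1)(2)]
252 = n/2 × [20 + 2n - 2]
504 = n × [18 + 2n]
2n² + (18)n - 504 = 0
Discriminant: Δ = (18)² - 4(2)(-504) = 324 + 4032 = 4356
√Δ = 66
n = [-(18) + √Δ] / (2·2) = (-18 + 66) / 4 = 48 / 4 = 12
(The negative root is discarded since n must be a positive integer.)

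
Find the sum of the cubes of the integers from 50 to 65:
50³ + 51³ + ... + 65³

Use ∑_{k=1}^{n} k³ = [n(n+1)/2]², then subtract the first 49 terms.
∑_{k=1}^{65} k³ = [65×66/2]² = 2145² = 4601025
∑_{k=1}^{49} k³ = [49×50/2]² = 1225² = 1500625
∑_{k=50}^{65} k³ = 4601025 - 1500625 = 3100400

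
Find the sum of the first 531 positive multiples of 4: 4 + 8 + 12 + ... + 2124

Factor out 4: = 4(1 + 2 + ... + 531) = 4 × n(n+1)/2
= 4 × 531×532/2
= 4 × 141246
= 564984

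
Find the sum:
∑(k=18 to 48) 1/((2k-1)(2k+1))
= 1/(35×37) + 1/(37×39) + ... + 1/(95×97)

Partial fractions: 1/((2k-1)(2k+1)) = (1/2)[1/(2k-1) - 1/(2k+1)]
The series telescopes:
= (1/2)[1/35 - 1/97]
= 31/3395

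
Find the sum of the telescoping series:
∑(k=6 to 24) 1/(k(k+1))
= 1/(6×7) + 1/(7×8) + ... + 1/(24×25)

Partial fractions: 1/(k(k+1)) = 1/k - 1/(k+1)
The series telescopes:
= (1/6 - 1/7) + (1/7 - 1/8) + ... + (1/24 - 1/25)
= 1/6 - 1/25
= 19/150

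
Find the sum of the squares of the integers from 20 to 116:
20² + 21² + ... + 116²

Use ∑_{k=1}^{n} k² = n(n+1)(2n+1)/6, then subtract the first 19 terms.
∑_{k=1}^{116} k² = 116×117×233/6 = 527046
∑_{k=1}^{19} k² = 19×20×39/6 = 2470
∑_{k=20}^{116} k² = 527046 - 2470 = 524576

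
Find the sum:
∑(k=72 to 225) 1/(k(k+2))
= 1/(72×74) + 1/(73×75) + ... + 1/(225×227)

Partial fractions: 1/(k(k+2)) = (1/2)[1/k - 1/(k+2)]
Telescoping leaves the first two and last two terms:
= (1/2)[1/72 + 1/73 - 1/226 - 1/227]
= 2528911/269643312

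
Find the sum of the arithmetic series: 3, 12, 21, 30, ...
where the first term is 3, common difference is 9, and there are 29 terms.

Sₙ = n/2 × (first + last)
Last term = a + (n-1)d = 3 + (29-1)×9 = 255
S_29 = 29/2 × (3 + 255)
S_29 = 29/2 × 258 = 3741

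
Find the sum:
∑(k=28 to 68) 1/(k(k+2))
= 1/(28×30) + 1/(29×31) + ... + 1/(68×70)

Partial fractions: 1/(k(k+2)) = (1/2)[1/k - 1/(k+2)]
Telescoping leaves the first two and last two terms:
= (1/2)[1/28 + 1/29 - 1/69 - 1/70]
= 11603/560280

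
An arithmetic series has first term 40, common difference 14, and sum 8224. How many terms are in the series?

Using S = n/2 × [2a + (n-1)d]
8224 = n/2 × [2(40) + (n-1)(14)]
8224 = n/2 × [80 + 14n - 14]
16448 = n × [66 + 14n]
14n² + (66)n - 16448 = 0
Discriminant: Δ = (66)² - 4(14)(-16448) = 4356 + 921088 = 925444
√Δ = 962
n = [-(66) + √Δ] / (2·14) = (-66 + 962) / 28 = 896 / 28 = 32
(The negative root is discarded since n must be a positive integer.)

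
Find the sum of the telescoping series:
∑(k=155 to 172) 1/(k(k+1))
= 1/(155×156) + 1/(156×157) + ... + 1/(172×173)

Partial fractions: 1/(k(k+1)) = 1/k - 1/(k+1)
The series telescopes:
= (1/155 - 1/156) + (1/156 - 1/157) + ... + (1/172 - 1/173)
= 1/155 - 1/173
= 18/26815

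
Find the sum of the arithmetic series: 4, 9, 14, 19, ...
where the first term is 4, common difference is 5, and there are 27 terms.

Sₙ = n/2 × (first + last)
Last term = a + (n-1)d = 4 + (27-1)×5 = 134
S_27 = 27/2 × (4 + 134)
S_27 = 27/2 × 138 = 1863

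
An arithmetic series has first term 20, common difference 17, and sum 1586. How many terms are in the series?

Using S = n/2 × [2a + (n-1)d]
1586 = n/2 × [2(20) + (n-1)(17)]
1586 = n/2 × [40 + 17n - 17]
3172 = n × [23 + 17n]
17n² + (23)n - 3172 = 0
Discriminant: Δ = (23)² - 4(17)(-3172) = 529 + 215696 = 216225
√Δ = 465
n = [-(23) + √Δ] / (2·17) = (-23 + 465) / 34 = 442 / 34 = 13
(The negative root is discarded since n must be a positive integer.)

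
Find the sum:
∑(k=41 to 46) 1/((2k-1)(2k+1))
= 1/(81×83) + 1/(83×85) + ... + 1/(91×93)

Partial fractions: 1/((2k-1)(2k+1)) = (1/2)[1/(2k-1) - 1/(2k+1)]
The series telescopes:
= (1/2)[1/81 - 1/93]
= 2/2511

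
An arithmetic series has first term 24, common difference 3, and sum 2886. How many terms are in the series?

Using S = n/2 × [2a + (n-1)d]
2886 = n/2 × [2(24) + (n-1)(3)]
2886 = n/2 × [48 + 3n - 3]
5772 = n × [45 + 3n]
3n² + (45)n - 5772 = 0
Discriminant: Δ = (45)² - 4(3)(-5772) = 2025 + 69264 = 71289
√Δ = 267
n = [-(45) + √Δ] / (2·3) = (-45 + 267) / 6 = 222 / 6 = 37
(The negative root is discarded since n must be a positive integer.)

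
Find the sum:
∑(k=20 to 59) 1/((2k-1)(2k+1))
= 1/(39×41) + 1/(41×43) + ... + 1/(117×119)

Partial fractions: 1/((2k-1)(2k+1)) = (1/2)[1/(2k-1) - 1/(2k+1)]
The series telescopes:
= (1/2)[1/39 - 1/119]
= 40/4641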